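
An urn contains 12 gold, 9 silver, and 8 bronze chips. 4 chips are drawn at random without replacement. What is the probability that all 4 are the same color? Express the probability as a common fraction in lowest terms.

691/23751

There are C(29,4) = 23751 ways to draw 4 chips.
All same color: C(12,4) + C(9,4) + C(8,4) = 495 + 126 + 70 = 691.
Probability = 691/23751.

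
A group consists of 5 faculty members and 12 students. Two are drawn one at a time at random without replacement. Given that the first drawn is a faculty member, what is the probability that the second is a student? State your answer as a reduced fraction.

3/4

After removing one faculty member, 16 remain: 4 faculty members and 12 students.
So the probability the next is a student is 12/16 = 3/4.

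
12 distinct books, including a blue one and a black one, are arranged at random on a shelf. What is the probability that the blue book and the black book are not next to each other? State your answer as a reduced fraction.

5/6

There are 12! = 479001600 arrangements.
Arrangements with the blue book and the black book adjacent: 2·11! = 79833600.
So not adjacent: 479001600 − 79833600 = 399168000, probability 399168000/479001600 = 5/6.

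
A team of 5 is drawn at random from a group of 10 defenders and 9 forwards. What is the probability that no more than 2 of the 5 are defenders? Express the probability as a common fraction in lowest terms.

Total selections: C(19,5) = 11628.
Favorable selections (no more than 2 defenders): C(10,0)·C(9,5) + C(10,1)·C(9,4) + C(10,2)·C(9,3) = 126 + 1260 + 3780 = 5166.
Probability = 5166/11628 = 287/646.

287/646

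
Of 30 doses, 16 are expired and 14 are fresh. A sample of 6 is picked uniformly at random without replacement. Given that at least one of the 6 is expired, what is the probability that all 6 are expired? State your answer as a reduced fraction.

Work in counts. Selections with at least one expired: C(30,6) − C(14,6) = 593775 − 3003 = 590772.
Of those, selections where all 6 are expired: C(16,6) = 8008.
Conditional probability = 8008/590772 = 22/1623.

22/1623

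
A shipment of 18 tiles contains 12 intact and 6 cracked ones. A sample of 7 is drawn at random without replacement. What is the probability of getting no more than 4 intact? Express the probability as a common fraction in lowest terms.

189/442

There are C(18,7) = 31824 ways to choose the 7.
Count the complement (more than 4 intact): C(12,5)·C(6,2) + C(12,6)·C(6,1) + C(12,7)·C(6,0) = 11880 + 5544 + 792 = 18216.
Probability = 1 − 18216/31824 = 13608/31824 = 189/442.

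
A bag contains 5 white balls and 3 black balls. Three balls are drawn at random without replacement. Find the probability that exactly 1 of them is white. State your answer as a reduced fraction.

There are C(8,3) = 56 ways to choose 3 from 8.
Selections with exactly 1 white: choose 1 of the 5 white and 2 of the 3 black, C(5,1)·C(3,2) = 5·3 = 15.
Probability = 15/56.

15/56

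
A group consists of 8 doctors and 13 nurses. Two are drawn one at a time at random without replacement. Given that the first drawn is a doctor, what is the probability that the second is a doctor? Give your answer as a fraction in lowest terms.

After removing one doctor, 20 remain: 7 doctors and 13 nurses.
So the probability the next is a doctor is 7/20.

7/20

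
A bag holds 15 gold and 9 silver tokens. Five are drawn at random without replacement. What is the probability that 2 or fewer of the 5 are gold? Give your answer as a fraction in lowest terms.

129/506

Total selections: C(24,5) = 42504.
Favorable selections (2 or fewer gold): C(15,0)·C(9,5) + C(15,1)·C(9,4) + C(15,2)·C(9,3) = 126 + 1890 + 8820 = 10836.
Probability = 10836/42504 = 129/506.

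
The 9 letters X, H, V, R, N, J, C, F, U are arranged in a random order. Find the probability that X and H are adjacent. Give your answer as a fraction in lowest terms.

2/9

There are 9! = 362880 arrangements.
Treat X and H as a block: 8! arrangements of the blocks × 2 orders within the block = 2·40320 = 80640.
Probability = 80640/362880 = 2/9.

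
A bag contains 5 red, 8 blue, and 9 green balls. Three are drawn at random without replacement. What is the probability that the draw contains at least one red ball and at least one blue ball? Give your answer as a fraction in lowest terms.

There are C(22,3) = 1540 possible draws.
By inclusion-exclusion on the complements, draws missing all red or all blue: C(17,3) + C(14,3) − C(9,3) = 680 + 364 − 84 = 960.
So draws with at least one of each: 1540 − 960 = 580, probability 580/1540 = 29/77.

29/77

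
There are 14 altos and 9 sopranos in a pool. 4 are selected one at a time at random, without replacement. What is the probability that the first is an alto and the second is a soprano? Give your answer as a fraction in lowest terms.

63/253

Multiply the conditional probabilities at each draw: 14/23 · 9/22 = 126/506 = 63/253.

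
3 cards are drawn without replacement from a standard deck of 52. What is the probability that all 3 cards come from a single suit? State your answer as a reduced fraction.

22/425

There are C(52,3) = 22100 possible 3-card hands.
Hands of one suit: 4 suits × C(13,3) = 4·286 = 1144.
Probability = 1144/22100 = 22/425.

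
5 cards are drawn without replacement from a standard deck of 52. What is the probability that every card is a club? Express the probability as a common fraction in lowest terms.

There are C(52,5) = 2598960 possible 5-card hands.
Hands that are all clubs: C(13,5) = 1287.
Probability = 1287/2598960 = 33/66640.

33/66640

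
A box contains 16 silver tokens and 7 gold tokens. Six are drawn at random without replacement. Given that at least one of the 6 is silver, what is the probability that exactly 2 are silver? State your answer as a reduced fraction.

Work in counts. Selections with at least one silver: C(23,6) − C(7,6) = 100947 − 7 = 100940.
Of those, selections where exactly 2 are silver: C(16,2)·C(7,4) = 120·35 = 4200.
Conditional probability = 4200/100940 = 30/721.

30/721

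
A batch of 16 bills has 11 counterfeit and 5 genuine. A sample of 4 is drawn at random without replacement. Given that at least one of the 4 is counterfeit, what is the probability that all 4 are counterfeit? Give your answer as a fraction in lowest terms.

2/11

Work in counts. Selections with at least one counterfeit: C(16,4) − C(5,4) = 1820 − 5 = 1815.
Of those, selections where all 4 are counterfeit: C(11,4) = 330.
Conditional probability = 330/1815 = 2/11.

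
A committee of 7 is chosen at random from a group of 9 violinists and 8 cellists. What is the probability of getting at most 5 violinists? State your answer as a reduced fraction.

4685/4862

There are C(17,7) = 19448 ways to choose the 7.
Count the complement (more than 5 violinists): C(9,6)·C(8,1) + C(9,7)·C(8,0) = 672 + 36 = 708.
Probability = 1 − 708/19448 = 18740/19448 = 4685/4862.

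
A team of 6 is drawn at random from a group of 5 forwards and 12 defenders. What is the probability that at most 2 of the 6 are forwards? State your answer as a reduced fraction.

There are C(17,6) = 12376 ways to choose the 6.
Favorable selections (at most 2 forwards): C(5,0)·C(12,6) + C(5,1)·C(12,5) + C(5,2)·C(12,4) = 924 + 3960 + 4950 = 9834.
Probability = 9834/12376 = 4917/6188.

4917/6188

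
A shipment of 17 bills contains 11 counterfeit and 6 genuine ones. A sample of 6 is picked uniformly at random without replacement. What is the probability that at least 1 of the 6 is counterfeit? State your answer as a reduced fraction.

12375/12376

There are C(17,6) = 12376 ways to choose the 6.
The complement is all 6 are genuine: C(6,6) = 1.
Probability = 1 − 1/12376 = 12375/12376.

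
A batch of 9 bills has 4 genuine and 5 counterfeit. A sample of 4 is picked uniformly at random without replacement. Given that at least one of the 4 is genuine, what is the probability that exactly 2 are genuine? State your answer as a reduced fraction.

60/121

Work in counts. Selections with at least one genuine: C(9,4) − C(5,4) = 126 − 5 = 121.
Of those, selections where exactly 2 are genuine: C(4,2)·C(5,2) = 6·10 = 60.
Conditional probability = 60/121.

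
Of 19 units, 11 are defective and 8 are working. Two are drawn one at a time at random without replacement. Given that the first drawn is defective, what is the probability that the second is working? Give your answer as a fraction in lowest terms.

After removing one defective, 18 remain: 10 defective and 8 working.
So the probability the next is working is 8/18 = 4/9.

4/9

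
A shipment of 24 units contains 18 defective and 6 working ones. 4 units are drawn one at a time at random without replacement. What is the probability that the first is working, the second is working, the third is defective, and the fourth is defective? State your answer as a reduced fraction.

Multiply the conditional probabilities at each draw: 6/24 · 5/23 · 18/22 · 17/21 = 9180/255024 = 255/7084.

255/7084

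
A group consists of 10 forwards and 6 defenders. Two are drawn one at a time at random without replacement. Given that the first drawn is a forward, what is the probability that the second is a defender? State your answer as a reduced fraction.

After removing one forward, 15 remain: 9 forwards and 6 defenders.
So the probability the next is a defender is 6/15 = 2/5.

2/5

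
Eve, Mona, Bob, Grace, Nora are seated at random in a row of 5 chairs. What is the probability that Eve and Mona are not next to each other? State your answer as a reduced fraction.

3/5

There are 5! = 120 arrangements.
Arrangements with Eve and Mona adjacent: 2·4! = 48.
So not adjacent: 120 − 48 = 72, probability 72/120 = 3/5.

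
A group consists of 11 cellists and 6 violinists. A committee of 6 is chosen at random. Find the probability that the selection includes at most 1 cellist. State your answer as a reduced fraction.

67/12376

There are C(17,6) = 12376 ways to choose the 6.
Favorable selections (at most 1 cellist): C(11,0)·C(6,6) + C(11,1)·C(6,5) = 1 + 66 = 67.
Probability = 67/12376.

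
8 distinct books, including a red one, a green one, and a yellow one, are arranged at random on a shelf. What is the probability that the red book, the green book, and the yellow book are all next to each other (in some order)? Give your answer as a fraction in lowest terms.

There are 8! = 40320 arrangements.
Treat the three as one block: 6! placements × 3! orders within the block = 720·6 = 4320.
Probability = 4320/40320 = 3/28.

3/28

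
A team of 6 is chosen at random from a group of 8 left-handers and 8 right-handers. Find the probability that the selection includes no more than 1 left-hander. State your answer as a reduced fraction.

There are C(16,6) = 8008 ways to choose the 6.
Favorable selections (no more than 1 left-hander): C(8,0)·C(8,6) + C(8,1)·C(8,5) = 28 + 448 = 476.
Probability = 476/8008 = 17/286.

17/286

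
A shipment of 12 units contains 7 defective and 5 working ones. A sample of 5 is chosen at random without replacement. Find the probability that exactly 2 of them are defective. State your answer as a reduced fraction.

Total number of selections: C(12,5) = 792.
Selections with exactly 2 defective: choose 2 of the 7 defective and 3 of the 5 working, C(7,2)·C(5,3) = 21·10 = 210.
Probability = 210/792 = 35/132.

35/132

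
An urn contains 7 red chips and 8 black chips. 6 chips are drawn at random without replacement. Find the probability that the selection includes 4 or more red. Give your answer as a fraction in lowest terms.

There are C(15,6) = 5005 ways to choose the 6.
Favorable selections (4 or more red): C(7,4)·C(8,2) + C(7,5)·C(8,1) + C(7,6)·C(8,0) = 980 + 168 + 7 = 1155.
Probability = 1155/5005 = 3/13.

3/13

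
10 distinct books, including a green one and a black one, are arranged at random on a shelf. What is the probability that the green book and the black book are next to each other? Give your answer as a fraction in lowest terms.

There are 10! = 3628800 arrangements.
Treat the green book and the black book as a block: 9! arrangements of the blocks × 2 orders within the block = 2·362880 = 725760.
Probability = 725760/3628800 = 1/5.

1/5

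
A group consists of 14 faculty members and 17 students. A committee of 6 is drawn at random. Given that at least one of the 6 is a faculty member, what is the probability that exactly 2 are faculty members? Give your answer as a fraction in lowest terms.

476/1591

Work in counts. Selections with at least one faculty member: C(31,6) − C(17,6) = 736281 − 12376 = 723905.
Of those, selections where exactly 2 are faculty members: C(14,2)·C(17,4) = 91·2380 = 216580.
Conditional probability = 216580/723905 = 476/1591.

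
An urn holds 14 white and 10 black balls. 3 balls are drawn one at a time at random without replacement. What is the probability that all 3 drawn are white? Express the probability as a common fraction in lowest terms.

91/506

Multiply the conditional probabilities at each draw: 14/24 · 13/23 · 12/22 = 2184/12144 = 91/506.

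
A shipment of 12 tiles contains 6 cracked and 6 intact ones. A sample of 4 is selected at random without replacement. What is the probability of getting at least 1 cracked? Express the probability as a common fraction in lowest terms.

32/33

Total selections: C(12,4) = 495.
The complement is all 4 are intact: C(6,4) = 15.
Probability = 1 − 15/495 = 480/495 = 32/33.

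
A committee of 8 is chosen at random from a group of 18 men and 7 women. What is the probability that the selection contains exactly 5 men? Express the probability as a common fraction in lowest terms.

6664/24035

The sample space is all 8-subsets of the 25: C(25,8) = 1081575.
Selections with exactly 5 men: choose 5 of the 18 men and 3 of the 7 women, C(18,5)·C(7,3) = 8568·35 = 299880.
Probability = 299880/1081575 = 6664/24035.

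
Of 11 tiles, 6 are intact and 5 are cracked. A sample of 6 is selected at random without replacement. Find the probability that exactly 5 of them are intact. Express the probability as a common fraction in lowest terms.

Total number of selections: C(11,6) = 462.
Selections with exactly 5 intact: choose 5 of the 6 intact and 1 of the 5 cracked, C(6,5)·C(5,1) = 6·5 = 30.
Probability = 30/462 = 5/77.

5/77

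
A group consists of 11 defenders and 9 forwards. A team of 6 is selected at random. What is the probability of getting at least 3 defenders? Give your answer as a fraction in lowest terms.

Total selections: C(20,6) = 38760.
Count the complement (fewer than 3 defenders): C(11,0)·C(9,6) + C(11,1)·C(9,5) + C(11,2)·C(9,4) = 84 + 1386 + 6930 = 8400.
Probability = 1 − 8400/38760 = 30360/38760 = 253/323.

253/323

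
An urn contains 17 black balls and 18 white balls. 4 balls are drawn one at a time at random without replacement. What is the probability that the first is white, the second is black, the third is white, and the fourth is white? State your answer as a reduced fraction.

Multiply the conditional probabilities at each draw: 18/35 · 17/34 · 17/33 · 16/32 = 83232/1256640 = 51/770.

51/770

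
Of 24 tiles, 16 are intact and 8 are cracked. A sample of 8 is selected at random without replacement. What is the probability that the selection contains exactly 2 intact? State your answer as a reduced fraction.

The sample space is all 8-subsets of the 24: C(24,8) = 735471.
Selections with exactly 2 intact: choose 2 of the 16 intact and 6 of the 8 cracked, C(16,2)·C(8,6) = 120·28 = 3360.
Probability = 3360/735471 = 1120/245157.

1120/245157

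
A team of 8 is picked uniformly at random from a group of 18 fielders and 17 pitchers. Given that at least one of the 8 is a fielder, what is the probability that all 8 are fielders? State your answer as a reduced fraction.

13/6985

Work in counts. Selections with at least one fielder: C(35,8) − C(17,8) = 23535820 − 24310 = 23511510.
Of those, selections where all 8 are fielders: C(18,8) = 43758.
Conditional probability = 43758/23511510 = 13/6985.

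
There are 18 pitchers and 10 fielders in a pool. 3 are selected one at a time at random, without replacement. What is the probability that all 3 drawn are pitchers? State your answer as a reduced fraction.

Multiply the conditional probabilities at each draw: 18/28 · 17/27 · 16/26 = 4896/19656 = 68/273.

68/273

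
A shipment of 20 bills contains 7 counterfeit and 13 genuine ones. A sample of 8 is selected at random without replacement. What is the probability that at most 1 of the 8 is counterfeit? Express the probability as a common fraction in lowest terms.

341/3230

There are C(20,8) = 125970 ways to choose the 8.
Favorable selections (at most 1 counterfeit): C(7,0)·C(13,8) + C(7,1)·C(13,7) = 1287 + 12012 = 13299.
Probability = 13299/125970 = 341/3230.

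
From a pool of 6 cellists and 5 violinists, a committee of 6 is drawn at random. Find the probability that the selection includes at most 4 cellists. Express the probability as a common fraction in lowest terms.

Total selections: C(11,6) = 462.
Count the complement (more than 4 cellists): C(6,5)·C(5,1) + C(6,6)·C(5,0) = 30 + 1 = 31.
Probability = 1 − 31/462 = 431/462.

431/462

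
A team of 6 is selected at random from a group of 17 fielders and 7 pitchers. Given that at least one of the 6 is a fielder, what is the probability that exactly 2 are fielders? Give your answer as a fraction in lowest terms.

Work in counts. Selections with at least one fielder: C(24,6) − C(7,6) = 134596 − 7 = 134589.
Of those, selections where exactly 2 are fielders: C(17,2)·C(7,4) = 136·35 = 4760.
Conditional probability = 4760/134589 = 40/1131.

40/1131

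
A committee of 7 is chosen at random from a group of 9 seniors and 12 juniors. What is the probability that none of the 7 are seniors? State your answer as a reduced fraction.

11/1615

There are C(21,7) = 116280 possible selections.
Selections with no seniors (all juniors): C(12,7) = 792.
Probability = 792/116280 = 11/1615.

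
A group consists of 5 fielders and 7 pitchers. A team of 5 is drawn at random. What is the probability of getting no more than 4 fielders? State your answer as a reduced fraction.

There are C(12,5) = 792 ways to choose the 5.
The complement is exactly 5 fielders: C(5,5)·C(7,0) = 1.
Probability = 1 − 1/792 = 791/792.

791/792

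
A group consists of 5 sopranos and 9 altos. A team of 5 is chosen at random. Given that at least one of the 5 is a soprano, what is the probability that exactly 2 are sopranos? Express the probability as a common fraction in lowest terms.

Work in counts. Selections with at least one soprano: C(14,5) − C(9,5) = 2002 − 126 = 1876.
Of those, selections where exactly 2 are sopranos: C(5,2)·C(9,3) = 10·84 = 840.
Conditional probability = 840/1876 = 30/67.

30/67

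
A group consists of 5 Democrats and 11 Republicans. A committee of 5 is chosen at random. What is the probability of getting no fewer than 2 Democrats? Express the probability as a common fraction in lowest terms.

47/91

Total selections: C(16,5) = 4368.
Count the complement (fewer than 2 Democrats): C(5,0)·C(11,5) + C(5,1)·C(11,4) = 462 + 1650 = 2112.
Probability = 1 − 2112/4368 = 2256/4368 = 47/91.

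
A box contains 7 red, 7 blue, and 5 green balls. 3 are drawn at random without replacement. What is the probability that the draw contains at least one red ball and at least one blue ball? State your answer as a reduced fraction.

539/969

There are C(19,3) = 969 possible draws.
By inclusion-exclusion on the complements, draws missing all red or all blue: C(12,3) + C(12,3) − C(5,3) = 220 + 220 − 10 = 430.
So draws with at least one of each: 969 − 430 = 539, probability 539/969.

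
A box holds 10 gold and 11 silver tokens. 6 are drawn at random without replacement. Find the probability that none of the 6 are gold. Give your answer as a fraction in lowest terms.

11/1292

There are C(21,6) = 54264 possible selections.
Selections with no gold (all silver): C(11,6) = 462.
Probability = 462/54264 = 11/1292.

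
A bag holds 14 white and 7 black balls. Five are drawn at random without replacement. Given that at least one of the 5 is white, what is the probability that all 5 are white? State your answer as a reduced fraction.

13/132

Work in counts. Selections with at least one white: C(21,5) − C(7,5) = 20349 − 21 = 20328.
Of those, selections where all 5 are white: C(14,5) = 2002.
Conditional probability = 2002/20328 = 13/132.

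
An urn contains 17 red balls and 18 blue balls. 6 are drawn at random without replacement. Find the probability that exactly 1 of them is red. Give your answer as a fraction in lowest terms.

153/1705

The sample space is all 6-subsets of the 35: C(35,6) = 1623160.
Selections with exactly 1 red: choose 1 of the 17 red and 5 of the 18 blue, C(17,1)·C(18,5) = 17·8568 = 145656.
Probability = 145656/1623160 = 153/1705.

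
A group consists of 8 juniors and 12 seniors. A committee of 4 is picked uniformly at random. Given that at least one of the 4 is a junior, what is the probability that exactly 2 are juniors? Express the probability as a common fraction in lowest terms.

308/725

Work in counts. Selections with at least one junior: C(20,4) − C(12,4) = 4845 − 495 = 4350.
Of those, selections where exactly 2 are juniors: C(8,2)·C(12,2) = 28·66 = 1848.
Conditional probability = 1848/4350 = 308/725.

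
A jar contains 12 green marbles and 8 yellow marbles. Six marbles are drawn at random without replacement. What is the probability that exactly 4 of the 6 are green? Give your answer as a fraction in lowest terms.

231/646

The sample space is all 6-subsets of the 20: C(20,6) = 38760.
Selections with exactly 4 green: choose 4 of the 12 green and 2 of the 8 yellow, C(12,4)·C(8,2) = 495·28 = 13860.
Probability = 13860/38760 = 231/646.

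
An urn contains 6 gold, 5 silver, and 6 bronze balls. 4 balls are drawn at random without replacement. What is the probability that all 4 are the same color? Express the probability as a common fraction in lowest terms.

There are C(17,4) = 2380 ways to draw 4 balls.
All same color: C(6,4) + C(5,4) + C(6,4) = 15 + 5 + 15 = 35.
Probability = 35/2380 = 1/68.

1/68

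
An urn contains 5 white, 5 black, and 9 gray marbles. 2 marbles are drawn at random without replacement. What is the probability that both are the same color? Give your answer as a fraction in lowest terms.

There are C(19,2) = 171 ways to draw 2 marbles.
All same color: C(5,2) + C(5,2) + C(9,2) = 10 + 10 + 36 = 56.
Probability = 56/171.

56/171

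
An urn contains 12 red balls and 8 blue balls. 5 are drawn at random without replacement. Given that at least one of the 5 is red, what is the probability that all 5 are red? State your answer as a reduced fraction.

Work in counts. Selections with at least one red: C(20,5) − C(8,5) = 15504 − 56 = 15448.
Of those, selections where all 5 are red: C(12,5) = 792.
Conditional probability = 792/15448 = 99/1931.

99/1931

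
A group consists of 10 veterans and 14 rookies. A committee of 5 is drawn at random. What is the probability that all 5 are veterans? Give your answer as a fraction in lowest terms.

3/506

There are C(24,5) = 42504 possible selections.
Selections with all veterans: C(10,5) = 252.
Probability = 252/42504 = 3/506.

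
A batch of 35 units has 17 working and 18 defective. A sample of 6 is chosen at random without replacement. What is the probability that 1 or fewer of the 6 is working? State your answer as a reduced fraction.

69/682

Total selections: C(35,6) = 1623160.
Favorable selections (1 or fewer working): C(17,0)·C(18,6) + C(17,1)·C(18,5) = 18564 + 145656 = 164220.
Probability = 164220/1623160 = 69/682.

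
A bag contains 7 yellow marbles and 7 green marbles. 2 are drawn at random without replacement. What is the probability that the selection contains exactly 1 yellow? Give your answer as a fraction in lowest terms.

7/13

There are C(14,2) = 91 ways to choose 2 from 14.
Selections with exactly 1 yellow: choose 1 of the 7 yellow and 1 of the 7 green, C(7,1)·C(7,1) = 7·7 = 49.
Probability = 49/91 = 7/13.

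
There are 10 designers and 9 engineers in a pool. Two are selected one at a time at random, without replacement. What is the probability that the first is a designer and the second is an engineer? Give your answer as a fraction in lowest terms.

Multiply the conditional probabilities at each draw: 10/19 · 9/18 = 90/342 = 5/19.

5/19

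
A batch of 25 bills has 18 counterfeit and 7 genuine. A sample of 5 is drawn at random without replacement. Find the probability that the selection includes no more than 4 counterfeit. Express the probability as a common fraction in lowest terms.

There are C(25,5) = 53130 ways to choose the 5.
The complement is exactly 5 counterfeit: C(18,5)·C(7,0) = 8568.
Probability = 1 − 8568/53130 = 44562/53130 = 1061/1265.

1061/1265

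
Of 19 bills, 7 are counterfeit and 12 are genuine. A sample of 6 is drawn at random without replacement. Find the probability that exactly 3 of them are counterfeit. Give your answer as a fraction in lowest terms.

Total number of selections: C(19,6) = 27132.
Selections with exactly 3 counterfeit: choose 3 of the 7 counterfeit and 3 of the 12 genuine, C(7,3)·C(12,3) = 35·220 = 7700.
Probability = 7700/27132 = 275/969.

275/969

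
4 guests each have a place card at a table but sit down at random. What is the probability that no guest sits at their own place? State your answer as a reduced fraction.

There are 4! = 24 seatings.
By inclusion-exclusion, seatings with no fixed points: C(4,0)·4! − C(4,1)·3! + C(4,2)·2! − C(4,3)·1! + C(4,4)·0! = 9.
Probability = 9/24 = 3/8.

3/8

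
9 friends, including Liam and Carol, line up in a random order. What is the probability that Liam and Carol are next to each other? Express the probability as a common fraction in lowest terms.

There are 9! = 362880 arrangements.
Treat Liam and Carol as a block: 8! arrangements of the blocks × 2 orders within the block = 2·40320 = 80640.
Probability = 80640/362880 = 2/9.

2/9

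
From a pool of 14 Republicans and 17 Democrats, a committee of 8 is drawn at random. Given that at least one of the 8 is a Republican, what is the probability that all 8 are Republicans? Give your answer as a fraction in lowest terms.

231/604955

Work in counts. Selections with at least one Republican: C(31,8) − C(17,8) = 7888725 − 24310 = 7864415.
Of those, selections where all 8 are Republicans: C(14,8) = 3003.
Conditional probability = 3003/7864415 = 231/604955.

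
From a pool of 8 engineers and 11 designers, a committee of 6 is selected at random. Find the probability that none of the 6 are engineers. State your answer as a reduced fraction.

There are C(19,6) = 27132 possible selections.
Selections with no engineers (all designers): C(11,6) = 462.
Probability = 462/27132 = 11/646.

11/646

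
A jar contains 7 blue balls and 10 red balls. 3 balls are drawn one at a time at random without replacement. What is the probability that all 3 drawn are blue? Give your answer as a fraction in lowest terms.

Multiply the conditional probabilities at each draw: 7/17 · 6/16 · 5/15 = 210/4080 = 7/136.

7/136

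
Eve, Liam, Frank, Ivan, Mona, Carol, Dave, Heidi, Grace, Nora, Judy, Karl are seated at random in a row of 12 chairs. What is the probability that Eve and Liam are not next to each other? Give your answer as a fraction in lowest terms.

There are 12! = 479001600 arrangements.
Arrangements with Eve and Liam adjacent: 2·11! = 79833600.
So not adjacent: 479001600 − 79833600 = 399168000, probability 399168000/479001600 = 5/6.

5/6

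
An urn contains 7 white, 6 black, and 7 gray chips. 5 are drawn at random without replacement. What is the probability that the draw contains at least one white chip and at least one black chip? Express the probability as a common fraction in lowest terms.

There are C(20,5) = 15504 possible draws.
By inclusion-exclusion on the complements, draws missing all white or all black: C(13,5) + C(14,5) − C(7,5) = 1287 + 2002 − 21 = 3268.
So draws with at least one of each: 15504 − 3268 = 12236, probability 12236/15504 = 161/204.

161/204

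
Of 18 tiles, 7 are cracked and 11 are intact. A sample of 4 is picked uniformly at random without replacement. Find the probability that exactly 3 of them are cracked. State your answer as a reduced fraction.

The sample space is all 4-subsets of the 18: C(18,4) = 3060.
Selections with exactly 3 cracked: choose 3 of the 7 cracked and 1 of the 11 intact, C(7,3)·C(11,1) = 35·11 = 385.
Probability = 385/3060 = 77/612.

77/612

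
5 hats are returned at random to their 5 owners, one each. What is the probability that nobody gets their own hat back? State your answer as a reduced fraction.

11/30

There are 5! = 120 assignments.
By inclusion-exclusion, assignments with no fixed points: C(5,0)·5! − C(5,1)·4! + C(5,2)·3! − C(5,3)·2! + C(5,4)·1! − C(5,5)·0! = 44.
Probability = 44/120 = 11/30.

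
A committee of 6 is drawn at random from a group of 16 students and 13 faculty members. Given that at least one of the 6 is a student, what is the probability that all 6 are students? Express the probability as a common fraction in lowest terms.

Work in counts. Selections with at least one student: C(29,6) − C(13,6) = 475020 − 1716 = 473304.
Of those, selections where all 6 are students: C(16,6) = 8008.
Conditional probability = 8008/473304 = 77/4551.

77/4551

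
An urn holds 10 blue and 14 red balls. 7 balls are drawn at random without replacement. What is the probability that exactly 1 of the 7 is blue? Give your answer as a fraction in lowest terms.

Total number of selections: C(24,7) = 346104.
Selections with exactly 1 blue: choose 1 of the 10 blue and 6 of the 14 red, C(10,1)·C(14,6) = 10·3003 = 30030.
Probability = 30030/346104 = 455/5244.

455/5244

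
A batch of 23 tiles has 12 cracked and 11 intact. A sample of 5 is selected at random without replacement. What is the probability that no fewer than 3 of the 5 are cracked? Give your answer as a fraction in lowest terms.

1667/3059

There are C(23,5) = 33649 ways to choose the 5.
Favorable selections (no fewer than 3 cracked): C(12,3)·C(11,2) + C(12,4)·C(11,1) + C(12,5)·C(11,0) = 12100 + 5445 + 792 = 18337.
Probability = 18337/33649 = 1667/3059.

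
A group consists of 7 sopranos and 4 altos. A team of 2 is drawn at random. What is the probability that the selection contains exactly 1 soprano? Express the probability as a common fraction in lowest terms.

28/55

Total number of selections: C(11,2) = 55.
Selections with exactly 1 soprano: choose 1 of the 7 sopranos and 1 of the 4 altos, C(7,1)·C(4,1) = 7·4 = 28.
Probability = 28/55.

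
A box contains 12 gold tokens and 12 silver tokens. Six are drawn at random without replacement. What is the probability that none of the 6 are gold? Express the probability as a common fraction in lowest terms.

There are C(24,6) = 134596 possible selections.
Selections with no gold (all silver): C(12,6) = 924.
Probability = 924/134596 = 3/437.

3/437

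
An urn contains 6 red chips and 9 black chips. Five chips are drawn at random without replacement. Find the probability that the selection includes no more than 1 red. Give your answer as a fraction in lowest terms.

There are C(15,5) = 3003 ways to choose the 5.
Favorable selections (no more than 1 red): C(6,0)·C(9,5) + C(6,1)·C(9,4) = 126 + 756 = 882.
Probability = 882/3003 = 42/143.

42/143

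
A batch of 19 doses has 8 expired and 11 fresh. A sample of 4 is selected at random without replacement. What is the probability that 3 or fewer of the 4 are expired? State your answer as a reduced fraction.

1903/1938

Total selections: C(19,4) = 3876.
The complement is exactly 4 expired: C(8,4)·C(11,0) = 70.
Probability = 1 − 70/3876 = 3806/3876 = 1903/1938.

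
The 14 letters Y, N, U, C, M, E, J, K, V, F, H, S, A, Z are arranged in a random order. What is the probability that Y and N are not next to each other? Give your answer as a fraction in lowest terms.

6/7

There are 14! = 87178291200 arrangements.
Arrangements with Y and N adjacent: 2·13! = 12454041600.
So not adjacent: 87178291200 − 12454041600 = 74724249600, probability 74724249600/87178291200 = 6/7.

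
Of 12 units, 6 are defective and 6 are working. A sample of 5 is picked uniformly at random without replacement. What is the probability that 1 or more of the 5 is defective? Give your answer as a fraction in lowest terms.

131/132

Total selections: C(12,5) = 792.
The complement is all 5 are working: C(6,5) = 6.
Probability = 1 − 6/792 = 786/792 = 131/132.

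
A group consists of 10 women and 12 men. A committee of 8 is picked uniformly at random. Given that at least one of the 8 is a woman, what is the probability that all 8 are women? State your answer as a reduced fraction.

1/7095

Work in counts. Selections with at least one woman: C(22,8) − C(12,8) = 319770 − 495 = 319275.
Of those, selections where all 8 are women: C(10,8) = 45.
Conditional probability = 45/319275 = 1/7095.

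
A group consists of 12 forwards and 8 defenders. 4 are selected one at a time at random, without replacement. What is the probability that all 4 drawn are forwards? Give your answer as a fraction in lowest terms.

33/323

Multiply the conditional probabilities at each draw: 12/20 · 11/19 · 10/18 · 9/17 = 11880/116280 = 33/323.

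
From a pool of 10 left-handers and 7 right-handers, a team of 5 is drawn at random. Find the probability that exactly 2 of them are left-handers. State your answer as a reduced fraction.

225/884

Total number of selections: C(17,5) = 6188.
Selections with exactly 2 left-handers: choose 2 of the 10 left-handers and 3 of the 7 right-handers, C(10,2)·C(7,3) = 45·35 = 1575.
Probability = 1575/6188 = 225/884.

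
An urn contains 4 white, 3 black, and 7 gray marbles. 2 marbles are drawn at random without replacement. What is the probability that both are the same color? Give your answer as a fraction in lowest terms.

30/91

There are C(14,2) = 91 ways to draw 2 marbles.
All same color: C(4,2) + C(3,2) + C(7,2) = 6 + 3 + 21 = 30.
Probability = 30/91.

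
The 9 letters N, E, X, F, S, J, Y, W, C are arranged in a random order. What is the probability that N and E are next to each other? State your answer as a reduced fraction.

2/9

There are 9! = 362880 arrangements.
Treat N and E as a block: 8! arrangements of the blocks × 2 orders within the block = 2·40320 = 80640.
Probability = 80640/362880 = 2/9.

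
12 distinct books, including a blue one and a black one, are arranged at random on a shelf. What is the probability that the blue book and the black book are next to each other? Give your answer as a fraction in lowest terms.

There are 12! = 479001600 arrangements.
Treat the blue book and the black book as a block: 11! arrangements of the blocks × 2 orders within the block = 2·39916800 = 79833600.
Probability = 79833600/479001600 = 1/6.

1/6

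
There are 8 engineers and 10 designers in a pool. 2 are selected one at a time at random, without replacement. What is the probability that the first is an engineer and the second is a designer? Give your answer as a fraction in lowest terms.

40/153

Multiply the conditional probabilities at each draw: 8/18 · 10/17 = 80/306 = 40/153.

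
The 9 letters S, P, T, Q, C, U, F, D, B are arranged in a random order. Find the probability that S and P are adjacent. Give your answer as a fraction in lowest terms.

There are 9! = 362880 arrangements.
Treat S and P as a block: 8! arrangements of the blocks × 2 orders within the block = 2·40320 = 80640.
Probability = 80640/362880 = 2/9.

2/9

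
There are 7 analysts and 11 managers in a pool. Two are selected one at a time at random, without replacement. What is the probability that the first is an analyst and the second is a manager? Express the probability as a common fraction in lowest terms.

Multiply the conditional probabilities at each draw: 7/18 · 11/17 = 77/306.

77/306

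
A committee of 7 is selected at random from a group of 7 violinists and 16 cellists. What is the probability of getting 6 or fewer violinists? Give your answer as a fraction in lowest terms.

245156/245157

There are C(23,7) = 245157 ways to choose the 7.
The complement is exactly 7 violinists: C(7,7)·C(16,0) = 1.
Probability = 1 − 1/245157 = 245156/245157.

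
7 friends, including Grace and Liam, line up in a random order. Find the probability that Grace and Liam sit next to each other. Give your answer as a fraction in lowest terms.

2/7

There are 7! = 5040 arrangements.
Treat Grace and Liam as a block: 6! arrangements of the blocks × 2 orders within the block = 2·720 = 1440.
Probability = 1440/5040 = 2/7.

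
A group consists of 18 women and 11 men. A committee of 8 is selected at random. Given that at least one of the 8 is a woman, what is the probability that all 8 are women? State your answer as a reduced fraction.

663/65030

Work in counts. Selections with at least one woman: C(29,8) − C(11,8) = 4292145 − 165 = 4291980.
Of those, selections where all 8 are women: C(18,8) = 43758.
Conditional probability = 43758/4291980 = 663/65030.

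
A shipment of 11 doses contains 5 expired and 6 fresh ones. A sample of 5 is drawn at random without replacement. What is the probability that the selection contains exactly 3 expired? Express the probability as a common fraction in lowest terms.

25/77

Total number of selections: C(11,5) = 462.
Selections with exactly 3 expired: choose 3 of the 5 expired and 2 of the 6 fresh, C(5,3)·C(6,2) = 10·15 = 150.
Probability = 150/462 = 25/77.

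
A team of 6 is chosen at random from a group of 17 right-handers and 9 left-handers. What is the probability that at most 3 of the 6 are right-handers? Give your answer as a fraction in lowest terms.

5463/16445

There are C(26,6) = 230230 ways to choose the 6.
Count the complement (more than 3 right-handers): C(17,4)·C(9,2) + C(17,5)·C(9,1) + C(17,6)·C(9,0) = 85680 + 55692 + 12376 = 153748.
Probability = 1 − 153748/230230 = 76482/230230 = 5463/16445.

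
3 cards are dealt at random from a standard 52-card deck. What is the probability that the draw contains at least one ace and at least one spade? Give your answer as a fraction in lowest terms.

33/260

There are C(52,3) = 22100 possible draws.
By inclusion-exclusion on the complements, draws missing all aces or all spades: C(48,3) + C(39,3) − C(36,3) = 17296 + 9139 − 7140 = 19295.
So draws with at least one of each: 22100 − 19295 = 2805, probability 2805/22100 = 33/260.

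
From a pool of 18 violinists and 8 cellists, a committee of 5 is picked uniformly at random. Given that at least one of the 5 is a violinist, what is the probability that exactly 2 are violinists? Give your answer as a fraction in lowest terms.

Work in counts. Selections with at least one violinist: C(26,5) − C(8,5) = 65780 − 56 = 65724.
Of those, selections where exactly 2 are violinists: C(18,2)·C(8,3) = 153·56 = 8568.
Conditional probability = 8568/65724 = 714/5477.

714/5477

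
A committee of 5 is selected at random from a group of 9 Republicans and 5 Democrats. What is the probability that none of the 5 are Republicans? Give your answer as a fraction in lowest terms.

There are C(14,5) = 2002 possible selections.
Selections with no Republicans (all Democrats): C(5,5) = 1.
Probability = 1/2002.

1/2002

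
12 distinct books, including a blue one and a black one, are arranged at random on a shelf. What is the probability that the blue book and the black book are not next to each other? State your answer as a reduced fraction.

5/6

There are 12! = 479001600 arrangements.
Arrangements with the blue book and the black book adjacent: 2·11! = 79833600.
So not adjacent: 479001600 − 79833600 = 399168000, probability 399168000/479001600 = 5/6.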